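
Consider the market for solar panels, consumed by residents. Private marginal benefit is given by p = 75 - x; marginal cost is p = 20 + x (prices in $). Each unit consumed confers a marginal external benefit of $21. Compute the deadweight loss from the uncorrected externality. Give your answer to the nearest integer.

DWL = $110

Market equilibrium (private): 20 + x = 75 - x → x_m = 27.5000.
Social marginal benefit = demand + MEB = 96 - x.
Set SMB = MC: 96 - x = 20 + x → x* = 38.0000.
The welfare-loss triangle has base |x_m − x*| and height MEB(x_m) (the vertical gap between SMB and MC is zero at x* and MEB at x_m).
DWL = ½ × 10.5000 × 21.0000 = 110.2500.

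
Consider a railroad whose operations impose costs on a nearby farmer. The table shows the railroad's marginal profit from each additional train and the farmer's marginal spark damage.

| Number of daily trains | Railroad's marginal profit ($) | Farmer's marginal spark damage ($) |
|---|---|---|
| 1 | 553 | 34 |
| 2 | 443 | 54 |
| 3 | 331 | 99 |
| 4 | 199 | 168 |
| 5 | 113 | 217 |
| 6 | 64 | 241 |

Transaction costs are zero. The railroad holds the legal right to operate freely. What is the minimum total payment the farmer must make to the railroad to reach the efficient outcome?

$177

Left alone the railroad would choose level 6 (marginal profit stays positive).
Efficient level: k* = 4 (marginal profit ≥ marginal spark damage through 4).
The farmer must at least cover the railroad's forgone profit from cutting 6→4: 113 + 64 = 177.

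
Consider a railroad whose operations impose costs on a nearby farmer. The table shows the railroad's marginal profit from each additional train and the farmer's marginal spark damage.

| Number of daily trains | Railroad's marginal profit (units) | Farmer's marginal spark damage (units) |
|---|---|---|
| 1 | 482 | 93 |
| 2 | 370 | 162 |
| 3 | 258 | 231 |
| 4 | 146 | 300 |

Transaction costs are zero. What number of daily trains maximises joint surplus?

Bargaining reaches the level where marginal profit last exceeds marginal spark damage.
That holds through level 3 (258 ≥ 231) but not at 4 (146 < 300).

3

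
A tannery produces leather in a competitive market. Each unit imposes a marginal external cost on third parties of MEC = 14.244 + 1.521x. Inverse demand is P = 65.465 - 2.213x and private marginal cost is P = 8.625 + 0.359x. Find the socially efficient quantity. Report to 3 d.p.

Social marginal cost = private MC + MEC = 22.869 + 1.880x.
Set SMC = demand: 22.869 + 1.880x = 65.465 - 2.213x → x* = 10.4070.

x* = 10.407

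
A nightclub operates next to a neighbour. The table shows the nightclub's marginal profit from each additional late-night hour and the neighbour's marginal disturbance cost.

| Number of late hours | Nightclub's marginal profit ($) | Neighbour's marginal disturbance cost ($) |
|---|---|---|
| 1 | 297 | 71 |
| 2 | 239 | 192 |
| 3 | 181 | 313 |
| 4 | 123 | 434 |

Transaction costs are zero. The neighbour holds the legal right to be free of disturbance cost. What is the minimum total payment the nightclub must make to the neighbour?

Efficient level: marginal profit ≥ marginal disturbance cost through level 2, so k* = 2.
With the neighbour holding the right, the nightclub must at least compensate total damage at k*: 71 + 192 = 263.

$263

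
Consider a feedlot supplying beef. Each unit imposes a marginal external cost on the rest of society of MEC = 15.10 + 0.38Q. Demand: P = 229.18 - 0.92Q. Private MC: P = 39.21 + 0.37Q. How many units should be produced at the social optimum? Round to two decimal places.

Social marginal cost = private MC + MEC = 54.31 + 0.75Q.
Set SMC = demand: 54.31 + 0.75Q = 229.18 - 0.92Q → Q* = 104.7126.

Q* = 104.71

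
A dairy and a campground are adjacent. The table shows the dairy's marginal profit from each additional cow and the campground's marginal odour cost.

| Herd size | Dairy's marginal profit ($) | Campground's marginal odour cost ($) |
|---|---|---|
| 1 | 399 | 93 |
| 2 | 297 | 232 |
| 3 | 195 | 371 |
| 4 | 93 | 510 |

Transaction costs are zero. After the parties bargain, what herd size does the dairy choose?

Bargaining reaches the level where marginal profit last exceeds marginal odour cost.
That holds through level 2 (297 ≥ 232) but not at 3 (195 < 371).

2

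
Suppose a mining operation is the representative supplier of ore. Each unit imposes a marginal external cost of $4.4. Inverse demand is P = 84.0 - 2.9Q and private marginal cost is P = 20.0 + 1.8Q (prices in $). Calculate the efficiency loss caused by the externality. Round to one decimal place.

Market equilibrium (private): 20.0 + 1.8Q = 84.0 - 2.9Q → Q_m = 13.6170.
Social marginal cost = private MC + MEC = 24.4 + 1.8Q.
Set SMC = demand: 24.4 + 1.8Q = 84.0 - 2.9Q → Q* = 12.6809.
The loss is the area between SMC and demand from Q* to Q_m; with linear curves that's a triangle of height MEC(Q_m).
DWL = ½ × 0.9361 × 4.4000 = 2.0594.

DWL = $2.1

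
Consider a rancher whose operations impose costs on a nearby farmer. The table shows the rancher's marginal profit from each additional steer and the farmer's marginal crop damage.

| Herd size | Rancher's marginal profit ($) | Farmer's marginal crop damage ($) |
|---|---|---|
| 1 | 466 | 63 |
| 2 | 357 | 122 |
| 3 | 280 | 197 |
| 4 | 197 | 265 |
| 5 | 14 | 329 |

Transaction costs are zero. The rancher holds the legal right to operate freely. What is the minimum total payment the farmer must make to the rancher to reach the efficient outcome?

Left alone the rancher would choose level 5 (marginal profit stays positive).
Efficient level: k* = 3 (marginal profit ≥ marginal crop damage through 3).
The farmer must at least cover the rancher's forgone profit from cutting 5→3: 197 + 14 = 211.

$211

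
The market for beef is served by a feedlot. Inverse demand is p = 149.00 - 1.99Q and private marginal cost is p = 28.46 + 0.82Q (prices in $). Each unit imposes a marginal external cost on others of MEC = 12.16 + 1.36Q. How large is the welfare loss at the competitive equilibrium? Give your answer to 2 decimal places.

Market equilibrium (private): 28.46 + 0.82Q = 149.00 - 1.99Q → Q_m = 42.8968.
Social marginal cost = private MC + MEC = 40.62 + 2.18Q.
Set SMC = demand: 40.62 + 2.18Q = 149.00 - 1.99Q → Q* = 25.9904.
The loss is the area between SMC and demand from Q* to Q_m; with linear curves that's a triangle of height MEC(Q_m).
DWL = ½ × 16.9064 × 70.4996 = 595.9472.

DWL = $595.95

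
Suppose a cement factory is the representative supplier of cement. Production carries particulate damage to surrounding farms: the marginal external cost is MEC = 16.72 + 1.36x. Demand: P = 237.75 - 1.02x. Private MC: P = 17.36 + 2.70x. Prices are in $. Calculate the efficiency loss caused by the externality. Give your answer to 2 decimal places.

Market equilibrium (private): 17.36 + 2.70x = 237.75 - 1.02x → x_m = 59.2446.
Social marginal cost = private MC + MEC = 34.08 + 4.06x.
Set SMC = demand: 34.08 + 4.06x = 237.75 - 1.02x → x* = 40.0925.
Height of the DWL triangle at x_m is SMC(x_m) − demand(x_m) = MEC(x_m) = 97.2927.
DWL = ½ × 19.1521 × 97.2927 = 931.6798.

DWL = $931.68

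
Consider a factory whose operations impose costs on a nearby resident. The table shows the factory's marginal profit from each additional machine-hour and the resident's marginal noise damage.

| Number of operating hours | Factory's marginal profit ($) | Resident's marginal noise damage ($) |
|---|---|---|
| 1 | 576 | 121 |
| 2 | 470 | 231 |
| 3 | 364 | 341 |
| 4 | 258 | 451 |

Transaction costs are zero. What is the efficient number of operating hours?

Bargaining reaches the level where marginal profit last exceeds marginal noise damage.
That holds through level 3 (364 ≥ 341) but not at 4 (258 < 451).

3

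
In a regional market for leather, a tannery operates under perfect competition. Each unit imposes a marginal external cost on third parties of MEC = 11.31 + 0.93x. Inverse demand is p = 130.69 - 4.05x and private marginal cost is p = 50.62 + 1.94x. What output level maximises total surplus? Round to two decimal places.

x* = 9.94

Social marginal cost = private MC + MEC = 61.93 + 2.87x.
Set SMC = demand: 61.93 + 2.87x = 130.69 - 4.05x → x* = 9.9364.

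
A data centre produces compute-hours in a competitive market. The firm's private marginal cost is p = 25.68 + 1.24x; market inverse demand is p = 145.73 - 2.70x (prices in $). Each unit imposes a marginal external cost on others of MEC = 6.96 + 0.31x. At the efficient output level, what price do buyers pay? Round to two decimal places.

Social marginal cost = private MC + MEC = 32.64 + 1.55x.
Set SMC = demand: 32.64 + 1.55x = 145.73 - 2.70x → x* = 26.6094.
Consumer price on the demand curve at x*: 145.73 − 2.70×26.6094 = 73.8846.

P = $73.88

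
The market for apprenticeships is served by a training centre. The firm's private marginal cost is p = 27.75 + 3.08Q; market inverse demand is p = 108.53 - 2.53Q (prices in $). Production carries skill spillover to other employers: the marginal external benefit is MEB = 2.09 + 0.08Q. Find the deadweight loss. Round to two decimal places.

DWL = $0.95

Market equilibrium (private): 27.75 + 3.08Q = 108.53 - 2.53Q → Q_m = 14.3993.
Social marginal cost = private MC − MEB = 25.66 + 3.00Q.
Set SMC = demand: 25.66 + 3.00Q = 108.53 - 2.53Q → Q* = 14.9855.
The loss is the area between SMC and demand from Q* to Q_m; with linear curves that's a triangle of height MEB(Q_m).
DWL = ½ × 0.5862 × 3.2419 = 0.9502.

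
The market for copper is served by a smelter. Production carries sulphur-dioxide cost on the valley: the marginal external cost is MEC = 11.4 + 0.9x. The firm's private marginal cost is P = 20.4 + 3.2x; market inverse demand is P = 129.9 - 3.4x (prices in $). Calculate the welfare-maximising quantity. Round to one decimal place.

x* = 13.1

Social marginal cost = private MC + MEC = 31.8 + 4.1x.
Set SMC = demand: 31.8 + 4.1x = 129.9 - 3.4x → x* = 13.0800.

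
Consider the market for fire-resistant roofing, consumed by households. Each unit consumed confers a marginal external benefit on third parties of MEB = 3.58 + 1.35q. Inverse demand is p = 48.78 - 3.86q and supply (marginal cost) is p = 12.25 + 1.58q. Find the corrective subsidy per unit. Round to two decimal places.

Social marginal benefit = demand + MEB = 52.36 - 2.51q.
Set SMB = MC: 52.36 - 2.51q = 12.25 + 1.58q → q* = 9.8068.
The Pigouvian subsidy equals MEB at q*: 3.58 + 1.35×9.8068 = 16.8192.

subsidy = 16.82 per unit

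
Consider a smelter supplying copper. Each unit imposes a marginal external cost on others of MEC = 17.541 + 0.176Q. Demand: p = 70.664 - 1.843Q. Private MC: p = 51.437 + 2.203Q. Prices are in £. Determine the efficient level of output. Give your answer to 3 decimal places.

Social marginal cost = private MC + MEC = 68.978 + 2.379Q.
Set SMC = demand: 68.978 + 2.379Q = 70.664 - 1.843Q → Q* = 0.3993.

Q* = 0.399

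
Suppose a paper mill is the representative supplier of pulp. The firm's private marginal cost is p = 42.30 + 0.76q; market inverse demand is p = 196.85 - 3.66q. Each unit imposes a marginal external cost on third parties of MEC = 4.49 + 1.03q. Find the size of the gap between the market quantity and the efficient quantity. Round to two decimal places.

Market equilibrium (private): 42.30 + 0.76q = 196.85 - 3.66q → q_m = 34.9661.
Social marginal cost = private MC + MEC = 46.79 + 1.79q.
Set SMC = demand: 46.79 + 1.79q = 196.85 - 3.66q → q* = 27.5339.
Gap = |34.9661 − 27.5339| = 7.4322.

7.43 units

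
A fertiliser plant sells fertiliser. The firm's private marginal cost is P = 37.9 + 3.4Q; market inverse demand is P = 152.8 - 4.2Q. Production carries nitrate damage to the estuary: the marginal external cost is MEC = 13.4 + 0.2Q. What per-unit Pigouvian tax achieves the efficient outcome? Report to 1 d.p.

Social marginal cost = private MC + MEC = 51.3 + 3.6Q.
Set SMC = demand: 51.3 + 3.6Q = 152.8 - 4.2Q → Q* = 13.0128.
The Pigouvian tax equals MEC at Q*: 13.4 + 0.2×13.0128 = 16.0026.

tax = 16.0 per unit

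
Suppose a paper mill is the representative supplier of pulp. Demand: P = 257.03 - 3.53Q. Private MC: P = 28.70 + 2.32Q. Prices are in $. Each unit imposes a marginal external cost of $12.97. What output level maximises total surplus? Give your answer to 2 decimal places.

Q* = 36.81

Social marginal cost = private MC + MEC = 41.67 + 2.32Q.
Set SMC = demand: 41.67 + 2.32Q = 257.03 - 3.53Q → Q* = 36.8137.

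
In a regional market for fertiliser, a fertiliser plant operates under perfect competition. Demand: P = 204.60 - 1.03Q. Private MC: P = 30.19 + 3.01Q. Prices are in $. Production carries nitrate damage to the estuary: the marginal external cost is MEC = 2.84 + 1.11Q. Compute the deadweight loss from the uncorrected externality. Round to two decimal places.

DWL = $250.15

Market equilibrium (private): 30.19 + 3.01Q = 204.60 - 1.03Q → Q_m = 43.1708.
Social marginal cost = private MC + MEC = 33.03 + 4.12Q.
Set SMC = demand: 33.03 + 4.12Q = 204.60 - 1.03Q → Q* = 33.3146.
The loss is the area between SMC and demand from Q* to Q_m; with linear curves that's a triangle of height MEC(Q_m).
DWL = ½ × 9.8562 × 50.7596 = 250.1484.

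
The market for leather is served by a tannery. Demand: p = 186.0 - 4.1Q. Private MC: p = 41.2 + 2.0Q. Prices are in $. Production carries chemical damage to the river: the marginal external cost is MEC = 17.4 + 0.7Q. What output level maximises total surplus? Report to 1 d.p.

Q* = 18.7

Social marginal cost = private MC + MEC = 58.6 + 2.7Q.
Set SMC = demand: 58.6 + 2.7Q = 186.0 - 4.1Q → Q* = 18.7353.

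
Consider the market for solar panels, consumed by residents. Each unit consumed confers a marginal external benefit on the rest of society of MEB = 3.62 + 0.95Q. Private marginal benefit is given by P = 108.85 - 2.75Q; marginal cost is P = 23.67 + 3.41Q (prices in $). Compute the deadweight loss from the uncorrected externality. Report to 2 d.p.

DWL = $26.95

Market equilibrium (private): 23.67 + 3.41Q = 108.85 - 2.75Q → Q_m = 13.8279.
Social marginal benefit = demand + MEB = 112.47 - 1.80Q.
Set SMB = MC: 112.47 - 1.80Q = 23.67 + 3.41Q → Q* = 17.0441.
Between Q* and Q_m the wedge SMB − MC runs linearly from 0 to MEB(Q_m), so the loss is a triangle.
DWL = ½ × 3.2162 × 16.7565 = 26.9461.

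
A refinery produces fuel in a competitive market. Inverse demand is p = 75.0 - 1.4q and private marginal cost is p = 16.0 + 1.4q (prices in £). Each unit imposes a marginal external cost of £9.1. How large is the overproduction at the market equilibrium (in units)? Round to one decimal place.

Market equilibrium (private): 16.0 + 1.4q = 75.0 - 1.4q → q_m = 21.0714.
Social marginal cost = private MC + MEC = 25.1 + 1.4q.
Set SMC = demand: 25.1 + 1.4q = 75.0 - 1.4q → q* = 17.8214.
Gap = |21.0714 − 17.8214| = 3.2500.

3.3 units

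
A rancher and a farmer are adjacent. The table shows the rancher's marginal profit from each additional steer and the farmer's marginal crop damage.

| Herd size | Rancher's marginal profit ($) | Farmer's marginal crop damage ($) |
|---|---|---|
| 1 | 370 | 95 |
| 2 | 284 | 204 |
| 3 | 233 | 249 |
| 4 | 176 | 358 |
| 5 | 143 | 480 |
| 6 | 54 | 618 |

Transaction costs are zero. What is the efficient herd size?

Bargaining reaches the level where marginal profit last exceeds marginal crop damage.
That holds through level 2 (284 ≥ 204) but not at 3 (233 < 249).

2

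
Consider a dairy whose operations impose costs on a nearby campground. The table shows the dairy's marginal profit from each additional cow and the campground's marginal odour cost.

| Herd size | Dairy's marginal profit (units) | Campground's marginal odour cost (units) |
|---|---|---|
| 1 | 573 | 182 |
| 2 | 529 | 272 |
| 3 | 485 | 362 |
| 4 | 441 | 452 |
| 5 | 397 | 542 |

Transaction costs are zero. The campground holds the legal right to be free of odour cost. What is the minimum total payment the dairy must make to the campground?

Efficient level: marginal profit ≥ marginal odour cost through level 3, so k* = 3.
With the campground holding the right, the dairy must at least compensate total damage at k*: 182 + 272 + 362 = 816.

816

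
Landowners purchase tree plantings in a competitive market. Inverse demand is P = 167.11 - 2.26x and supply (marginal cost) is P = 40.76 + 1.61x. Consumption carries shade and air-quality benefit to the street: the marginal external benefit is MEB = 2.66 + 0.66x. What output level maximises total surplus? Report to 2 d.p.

x* = 40.19

Social marginal benefit = demand + MEB = 169.77 - 1.60x.
Set SMB = MC: 169.77 - 1.60x = 40.76 + 1.61x → x* = 40.1900.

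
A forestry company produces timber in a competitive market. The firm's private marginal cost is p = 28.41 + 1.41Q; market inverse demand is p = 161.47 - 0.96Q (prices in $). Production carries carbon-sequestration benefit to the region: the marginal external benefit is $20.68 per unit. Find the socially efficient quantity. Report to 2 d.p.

Q* = 64.87

Social marginal cost = private MC − MEB = 7.73 + 1.41Q.
Set SMC = demand: 7.73 + 1.41Q = 161.47 - 0.96Q → Q* = 64.8692.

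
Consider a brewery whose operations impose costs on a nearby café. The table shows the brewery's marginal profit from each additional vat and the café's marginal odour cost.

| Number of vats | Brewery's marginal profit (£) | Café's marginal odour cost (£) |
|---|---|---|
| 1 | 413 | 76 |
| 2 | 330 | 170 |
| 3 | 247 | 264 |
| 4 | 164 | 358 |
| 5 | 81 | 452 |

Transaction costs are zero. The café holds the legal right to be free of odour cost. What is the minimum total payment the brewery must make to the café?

£246

Efficient level: marginal profit ≥ marginal odour cost through level 2, so k* = 2.
With the café holding the right, the brewery must at least compensate total damage at k*: 76 + 170 = 246.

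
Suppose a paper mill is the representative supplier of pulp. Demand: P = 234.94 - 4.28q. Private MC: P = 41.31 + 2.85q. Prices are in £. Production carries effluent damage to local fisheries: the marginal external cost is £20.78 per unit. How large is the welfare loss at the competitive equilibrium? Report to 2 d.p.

DWL = £30.28

Market equilibrium (private): 41.31 + 2.85q = 234.94 - 4.28q → q_m = 27.1571.
Social marginal cost = private MC + MEC = 62.09 + 2.85q.
Set SMC = demand: 62.09 + 2.85q = 234.94 - 4.28q → q* = 24.2426.
The welfare-loss triangle has base |q_m − q*| and height MEC(q_m) (the vertical gap between SMC and demand is zero at q* and MEC at q_m).
DWL = ½ × 2.9145 × 20.7800 = 30.2817.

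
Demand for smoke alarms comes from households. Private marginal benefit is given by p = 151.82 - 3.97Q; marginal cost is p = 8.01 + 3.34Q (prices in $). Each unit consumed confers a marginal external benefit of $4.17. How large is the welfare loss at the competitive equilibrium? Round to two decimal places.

Market equilibrium (private): 8.01 + 3.34Q = 151.82 - 3.97Q → Q_m = 19.6731.
Social marginal benefit = demand + MEB = 155.99 - 3.97Q.
Set SMB = MC: 155.99 - 3.97Q = 8.01 + 3.34Q → Q* = 20.2435.
The welfare-loss triangle has base |Q_m − Q*| and height MEB(Q_m) (the vertical gap between SMB and MC is zero at Q* and MEB at Q_m).
DWL = ½ × 0.5704 × 4.1700 = 1.1893.

DWL = $1.19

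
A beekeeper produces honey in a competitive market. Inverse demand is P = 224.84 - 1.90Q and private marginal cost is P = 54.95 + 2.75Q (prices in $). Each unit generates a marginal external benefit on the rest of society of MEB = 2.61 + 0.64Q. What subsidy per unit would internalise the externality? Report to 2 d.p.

subsidy = $30.14 per unit

Social marginal cost = private MC − MEB = 52.34 + 2.11Q.
Set SMC = demand: 52.34 + 2.11Q = 224.84 - 1.90Q → Q* = 43.0175.
The Pigouvian subsidy equals MEB at Q*: 2.61 + 0.64×43.0175 = 30.1412.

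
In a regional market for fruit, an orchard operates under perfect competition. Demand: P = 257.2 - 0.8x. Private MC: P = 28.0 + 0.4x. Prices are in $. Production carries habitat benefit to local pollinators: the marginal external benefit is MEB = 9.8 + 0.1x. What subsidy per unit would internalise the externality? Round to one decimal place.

subsidy = $31.5 per unit

Social marginal cost = private MC − MEB = 18.2 + 0.3x.
Set SMC = demand: 18.2 + 0.3x = 257.2 - 0.8x → x* = 217.2727.
The Pigouvian subsidy equals MEB at x*: 9.8 + 0.1×217.2727 = 31.5273.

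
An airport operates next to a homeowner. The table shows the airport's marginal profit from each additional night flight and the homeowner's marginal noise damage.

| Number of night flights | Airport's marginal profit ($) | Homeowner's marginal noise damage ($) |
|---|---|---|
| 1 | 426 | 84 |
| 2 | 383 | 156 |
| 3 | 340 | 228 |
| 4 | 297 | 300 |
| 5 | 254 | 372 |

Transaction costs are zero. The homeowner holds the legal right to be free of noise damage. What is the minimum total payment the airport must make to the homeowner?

$468

Efficient level: marginal profit ≥ marginal noise damage through level 3, so k* = 3.
With the homeowner holding the right, the airport must at least compensate total damage at k*: 84 + 156 + 228 = 468.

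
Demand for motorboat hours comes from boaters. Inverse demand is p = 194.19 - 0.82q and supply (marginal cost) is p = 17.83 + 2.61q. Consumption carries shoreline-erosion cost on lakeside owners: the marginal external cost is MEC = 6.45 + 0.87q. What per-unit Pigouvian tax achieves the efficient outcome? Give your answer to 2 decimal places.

Social marginal benefit = demand − MEC = 187.74 - 1.69q.
Set SMB = MC: 187.74 - 1.69q = 17.83 + 2.61q → q* = 39.5140.
The Pigouvian tax equals MEC at q*: 6.45 + 0.87×39.5140 = 40.8272.

tax = 40.83 per unit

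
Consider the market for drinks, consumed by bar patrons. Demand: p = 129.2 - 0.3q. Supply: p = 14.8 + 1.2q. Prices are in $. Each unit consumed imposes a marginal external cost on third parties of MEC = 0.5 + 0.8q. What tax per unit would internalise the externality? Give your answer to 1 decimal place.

tax = $40.1 per unit

Social marginal benefit = demand − MEC = 128.7 - 1.1q.
Set SMB = MC: 128.7 - 1.1q = 14.8 + 1.2q → q* = 49.5217.
The Pigouvian tax equals MEC at q*: 0.5 + 0.8×49.5217 = 40.1174.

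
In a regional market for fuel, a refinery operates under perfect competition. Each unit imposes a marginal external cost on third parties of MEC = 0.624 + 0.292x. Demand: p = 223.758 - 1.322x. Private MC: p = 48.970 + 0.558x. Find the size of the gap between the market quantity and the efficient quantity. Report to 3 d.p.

Market equilibrium (private): 48.970 + 0.558x = 223.758 - 1.322x → x_m = 92.9723.
Social marginal cost = private MC + MEC = 49.594 + 0.850x.
Set SMC = demand: 49.594 + 0.850x = 223.758 - 1.322x → x* = 80.1860.
Gap = |92.9723 − 80.1860| = 12.7863.

12.786 units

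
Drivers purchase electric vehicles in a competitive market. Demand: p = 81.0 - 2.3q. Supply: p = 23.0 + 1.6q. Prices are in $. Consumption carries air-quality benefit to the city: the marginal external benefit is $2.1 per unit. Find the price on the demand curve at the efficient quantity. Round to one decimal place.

Social marginal benefit = demand + MEB = 83.1 - 2.3q.
Set SMB = MC: 83.1 - 2.3q = 23.0 + 1.6q → q* = 15.4103.
Consumer price on the demand curve at q*: 81.0 − 2.3×15.4103 = 45.5563.

P = $45.6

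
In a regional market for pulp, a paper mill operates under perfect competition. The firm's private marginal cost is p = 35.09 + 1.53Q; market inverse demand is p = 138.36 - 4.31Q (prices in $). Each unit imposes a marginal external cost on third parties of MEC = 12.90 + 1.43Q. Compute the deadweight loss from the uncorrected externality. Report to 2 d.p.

Market equilibrium (private): 35.09 + 1.53Q = 138.36 - 4.31Q → Q_m = 17.6832.
Social marginal cost = private MC + MEC = 47.99 + 2.96Q.
Set SMC = demand: 47.99 + 2.96Q = 138.36 - 4.31Q → Q* = 12.4305.
Between Q* and Q_m the wedge SMC − demand runs linearly from 0 to MEC(Q_m), so the loss is a triangle.
DWL = ½ × 5.2527 × 38.1870 = 100.2924.

DWL = $100.29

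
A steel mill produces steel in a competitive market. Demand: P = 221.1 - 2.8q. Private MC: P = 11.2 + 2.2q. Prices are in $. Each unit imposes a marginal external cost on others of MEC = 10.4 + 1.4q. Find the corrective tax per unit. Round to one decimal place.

Social marginal cost = private MC + MEC = 21.6 + 3.6q.
Set SMC = demand: 21.6 + 3.6q = 221.1 - 2.8q → q* = 31.1719.
The Pigouvian tax equals MEC at q*: 10.4 + 1.4×31.1719 = 54.0407.

tax = $54.0 per unit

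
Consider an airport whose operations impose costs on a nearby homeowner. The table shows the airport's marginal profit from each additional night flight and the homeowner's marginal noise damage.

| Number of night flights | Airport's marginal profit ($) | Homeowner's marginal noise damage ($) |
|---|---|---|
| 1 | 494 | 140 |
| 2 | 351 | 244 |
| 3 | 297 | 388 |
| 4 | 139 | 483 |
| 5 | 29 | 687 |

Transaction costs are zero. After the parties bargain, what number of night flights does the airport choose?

Bargaining reaches the level where marginal profit last exceeds marginal noise damage.
That holds through level 2 (351 ≥ 244) but not at 3 (297 < 388).

2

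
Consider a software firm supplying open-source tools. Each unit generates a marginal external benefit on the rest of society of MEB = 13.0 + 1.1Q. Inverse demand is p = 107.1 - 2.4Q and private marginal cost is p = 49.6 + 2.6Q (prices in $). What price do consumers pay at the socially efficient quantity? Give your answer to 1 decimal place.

P = $63.7

Social marginal cost = private MC − MEB = 36.6 + 1.5Q.
Set SMC = demand: 36.6 + 1.5Q = 107.1 - 2.4Q → Q* = 18.0769.
Consumer price on the demand curve at Q*: 107.1 − 2.4×18.0769 = 63.7154.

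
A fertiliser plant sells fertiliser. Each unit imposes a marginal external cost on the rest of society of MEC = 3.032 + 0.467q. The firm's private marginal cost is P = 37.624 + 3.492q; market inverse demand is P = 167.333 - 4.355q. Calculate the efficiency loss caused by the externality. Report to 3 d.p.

Market equilibrium (private): 37.624 + 3.492q = 167.333 - 4.355q → q_m = 16.5298.
Social marginal cost = private MC + MEC = 40.656 + 3.959q.
Set SMC = demand: 40.656 + 3.959q = 167.333 - 4.355q → q* = 15.2366.
Height of the DWL triangle at q_m is SMC(q_m) − demand(q_m) = MEC(q_m) = 10.7514.
DWL = ½ × 1.2932 × 10.7514 = 6.9519.

DWL = 6.952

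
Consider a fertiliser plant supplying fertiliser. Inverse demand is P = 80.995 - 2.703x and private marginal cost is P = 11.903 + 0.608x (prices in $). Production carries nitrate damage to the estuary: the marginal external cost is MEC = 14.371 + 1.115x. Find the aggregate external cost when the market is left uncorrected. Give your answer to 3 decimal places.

$542.648

Market equilibrium (private): 11.903 + 0.608x = 80.995 - 2.703x → x_m = 20.8674.
Total external cost = ∫₀^{x_m} (14.371 + 1.115x) dx = 14.371×20.8674 + ½×1.115×20.8674² = 542.6479.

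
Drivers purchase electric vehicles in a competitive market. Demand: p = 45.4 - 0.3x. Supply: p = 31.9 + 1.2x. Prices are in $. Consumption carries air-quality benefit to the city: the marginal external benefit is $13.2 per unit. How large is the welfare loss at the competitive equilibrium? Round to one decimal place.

DWL = $58.1

Market equilibrium (private): 31.9 + 1.2x = 45.4 - 0.3x → x_m = 9.0000.
Social marginal benefit = demand + MEB = 58.6 - 0.3x.
Set SMB = MC: 58.6 - 0.3x = 31.9 + 1.2x → x* = 17.8000.
The loss is the area between SMB and MC from x* to x_m; with linear curves that's a triangle of height MEB(x_m).
DWL = ½ × 8.8000 × 13.2000 = 58.0800.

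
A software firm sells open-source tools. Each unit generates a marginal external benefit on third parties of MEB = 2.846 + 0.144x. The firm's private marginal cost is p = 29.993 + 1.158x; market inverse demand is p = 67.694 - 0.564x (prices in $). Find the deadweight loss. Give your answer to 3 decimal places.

Market equilibrium (private): 29.993 + 1.158x = 67.694 - 0.564x → x_m = 21.8937.
Social marginal cost = private MC − MEB = 27.147 + 1.014x.
Set SMC = demand: 27.147 + 1.014x = 67.694 - 0.564x → x* = 25.6952.
Height of the DWL triangle at x_m is demand(x_m) − SMC(x_m) = MEB(x_m) = 5.9987.
DWL = ½ × 3.8015 × 5.9987 = 11.4020.

DWL = $11.402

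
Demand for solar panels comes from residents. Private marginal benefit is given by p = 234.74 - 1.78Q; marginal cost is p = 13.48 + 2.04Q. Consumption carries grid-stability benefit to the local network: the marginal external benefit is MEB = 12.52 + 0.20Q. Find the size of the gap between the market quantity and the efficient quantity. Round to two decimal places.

Market equilibrium (private): 13.48 + 2.04Q = 234.74 - 1.78Q → Q_m = 57.9215.
Social marginal benefit = demand + MEB = 247.26 - 1.58Q.
Set SMB = MC: 247.26 - 1.58Q = 13.48 + 2.04Q → Q* = 64.5801.
Gap = |57.9215 − 64.5801| = 6.6586.

6.66 units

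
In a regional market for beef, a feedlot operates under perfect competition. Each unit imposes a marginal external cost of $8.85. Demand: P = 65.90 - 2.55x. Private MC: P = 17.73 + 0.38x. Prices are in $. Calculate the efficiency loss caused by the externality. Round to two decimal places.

DWL = $13.37

Market equilibrium (private): 17.73 + 0.38x = 65.90 - 2.55x → x_m = 16.4403.
Social marginal cost = private MC + MEC = 26.58 + 0.38x.
Set SMC = demand: 26.58 + 0.38x = 65.90 - 2.55x → x* = 13.4198.
The loss is the area between SMC and demand from x* to x_m; with linear curves that's a triangle of height MEC(x_m).
DWL = ½ × 3.0205 × 8.8500 = 13.3657.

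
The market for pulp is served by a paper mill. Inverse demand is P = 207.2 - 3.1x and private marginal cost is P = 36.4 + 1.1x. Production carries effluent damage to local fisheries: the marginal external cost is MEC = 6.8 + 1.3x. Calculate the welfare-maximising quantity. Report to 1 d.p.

x* = 29.8

Social marginal cost = private MC + MEC = 43.2 + 2.4x.
Set SMC = demand: 43.2 + 2.4x = 207.2 - 3.1x → x* = 29.8182.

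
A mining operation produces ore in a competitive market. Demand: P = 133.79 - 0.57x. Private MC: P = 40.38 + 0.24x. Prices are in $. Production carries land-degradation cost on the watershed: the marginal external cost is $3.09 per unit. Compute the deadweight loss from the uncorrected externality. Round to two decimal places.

Market equilibrium (private): 40.38 + 0.24x = 133.79 - 0.57x → x_m = 115.3210.
Social marginal cost = private MC + MEC = 43.47 + 0.24x.
Set SMC = demand: 43.47 + 0.24x = 133.79 - 0.57x → x* = 111.5062.
The loss is the area between SMC and demand from x* to x_m; with linear curves that's a triangle of height MEC(x_m).
DWL = ½ × 3.8148 × 3.0900 = 5.8939.

DWL = $5.89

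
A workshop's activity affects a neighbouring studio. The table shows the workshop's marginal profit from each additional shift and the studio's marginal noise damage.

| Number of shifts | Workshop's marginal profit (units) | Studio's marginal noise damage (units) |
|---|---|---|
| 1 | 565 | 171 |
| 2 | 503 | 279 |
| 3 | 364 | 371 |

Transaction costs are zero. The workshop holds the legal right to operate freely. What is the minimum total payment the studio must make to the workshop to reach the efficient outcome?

Left alone the workshop would choose level 3 (marginal profit stays positive).
Efficient level: k* = 2 (marginal profit ≥ marginal noise damage through 2).
The studio must at least cover the workshop's forgone profit from cutting 3→2: 364 = 364.

364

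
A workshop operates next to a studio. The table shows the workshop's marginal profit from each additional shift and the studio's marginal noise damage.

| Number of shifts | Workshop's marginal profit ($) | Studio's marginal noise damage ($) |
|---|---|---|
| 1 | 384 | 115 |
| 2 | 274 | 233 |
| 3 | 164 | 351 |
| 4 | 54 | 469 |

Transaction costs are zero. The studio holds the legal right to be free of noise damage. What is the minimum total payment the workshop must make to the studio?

$348

Efficient level: marginal profit ≥ marginal noise damage through level 2, so k* = 2.
With the studio holding the right, the workshop must at least compensate total damage at k*: 115 + 233 = 348.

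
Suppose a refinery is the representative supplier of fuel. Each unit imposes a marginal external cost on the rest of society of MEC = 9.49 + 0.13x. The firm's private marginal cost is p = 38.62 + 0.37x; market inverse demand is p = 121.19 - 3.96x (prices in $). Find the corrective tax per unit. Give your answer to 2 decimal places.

Social marginal cost = private MC + MEC = 48.11 + 0.50x.
Set SMC = demand: 48.11 + 0.50x = 121.19 - 3.96x → x* = 16.3857.
The Pigouvian tax equals MEC at x*: 9.49 + 0.13×16.3857 = 11.6201.

tax = $11.62 per unit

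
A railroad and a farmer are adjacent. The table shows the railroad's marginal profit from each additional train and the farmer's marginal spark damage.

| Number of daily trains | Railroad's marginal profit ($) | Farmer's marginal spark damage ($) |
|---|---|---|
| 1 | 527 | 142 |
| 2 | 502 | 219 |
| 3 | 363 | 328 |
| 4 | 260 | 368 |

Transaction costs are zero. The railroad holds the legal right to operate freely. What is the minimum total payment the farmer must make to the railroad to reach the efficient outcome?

Left alone the railroad would choose level 4 (marginal profit stays positive).
Efficient level: k* = 3 (marginal profit ≥ marginal spark damage through 3).
The farmer must at least cover the railroad's forgone profit from cutting 4→3: 260 = 260.

$260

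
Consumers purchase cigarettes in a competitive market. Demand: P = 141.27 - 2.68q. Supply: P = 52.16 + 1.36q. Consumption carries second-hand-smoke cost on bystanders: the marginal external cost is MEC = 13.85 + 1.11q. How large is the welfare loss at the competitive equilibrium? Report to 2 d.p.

Market equilibrium (private): 52.16 + 1.36q = 141.27 - 2.68q → q_m = 22.0569.
Social marginal benefit = demand − MEC = 127.42 - 3.79q.
Set SMB = MC: 127.42 - 3.79q = 52.16 + 1.36q → q* = 14.6136.
Height of the DWL triangle at q_m is MC(q_m) − SMB(q_m) = MEC(q_m) = 38.3332.
DWL = ½ × 7.4433 × 38.3332 = 142.6628.

DWL = 142.66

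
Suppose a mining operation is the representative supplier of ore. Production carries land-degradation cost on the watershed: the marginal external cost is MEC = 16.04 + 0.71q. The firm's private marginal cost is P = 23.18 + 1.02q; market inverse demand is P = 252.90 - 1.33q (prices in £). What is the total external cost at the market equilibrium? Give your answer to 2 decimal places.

Market equilibrium (private): 23.18 + 1.02q = 252.90 - 1.33q → q_m = 97.7532.
Total external cost = ∫₀^{q_m} (16.04 + 0.71q) dq = 16.04×97.7532 + ½×0.71×97.7532² = 4960.2306.

£4960.23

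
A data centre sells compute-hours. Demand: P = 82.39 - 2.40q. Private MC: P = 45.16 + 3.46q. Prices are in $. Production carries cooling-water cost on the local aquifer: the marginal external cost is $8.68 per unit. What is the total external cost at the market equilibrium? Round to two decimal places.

Market equilibrium (private): 45.16 + 3.46q = 82.39 - 2.40q → q_m = 6.3532.
Total external cost = MEC × q_m = 8.68 × 6.3532 = 55.1458.

$55.15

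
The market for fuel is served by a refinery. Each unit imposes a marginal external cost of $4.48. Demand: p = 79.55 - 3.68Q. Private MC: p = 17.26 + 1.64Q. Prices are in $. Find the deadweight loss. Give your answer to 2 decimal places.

Market equilibrium (private): 17.26 + 1.64Q = 79.55 - 3.68Q → Q_m = 11.7086.
Social marginal cost = private MC + MEC = 21.74 + 1.64Q.
Set SMC = demand: 21.74 + 1.64Q = 79.55 - 3.68Q → Q* = 10.8665.
The welfare-loss triangle has base |Q_m − Q*| and height MEC(Q_m) (the vertical gap between SMC and demand is zero at Q* and MEC at Q_m).
DWL = ½ × 0.8421 × 4.4800 = 1.8863.

DWL = $1.89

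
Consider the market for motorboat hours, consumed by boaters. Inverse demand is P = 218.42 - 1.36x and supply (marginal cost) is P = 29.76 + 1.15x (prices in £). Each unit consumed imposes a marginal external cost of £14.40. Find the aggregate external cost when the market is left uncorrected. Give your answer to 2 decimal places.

£1082.35

Market equilibrium (private): 29.76 + 1.15x = 218.42 - 1.36x → x_m = 75.1633.
Total external cost = MEC × x_m = 14.40 × 75.1633 = 1082.3515.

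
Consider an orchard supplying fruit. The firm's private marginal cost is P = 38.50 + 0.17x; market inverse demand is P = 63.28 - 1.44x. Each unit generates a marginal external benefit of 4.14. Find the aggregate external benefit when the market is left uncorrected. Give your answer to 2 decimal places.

63.72

Market equilibrium (private): 38.50 + 0.17x = 63.28 - 1.44x → x_m = 15.3913.
Total external benefit = MEB × x_m = 4.14 × 15.3913 = 63.7200.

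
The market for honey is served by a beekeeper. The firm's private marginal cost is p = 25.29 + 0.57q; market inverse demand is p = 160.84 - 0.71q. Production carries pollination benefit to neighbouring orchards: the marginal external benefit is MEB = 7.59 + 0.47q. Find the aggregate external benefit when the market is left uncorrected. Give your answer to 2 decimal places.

3439.17

Market equilibrium (private): 25.29 + 0.57q = 160.84 - 0.71q → q_m = 105.8984.
Total external benefit = ∫₀^{q_m} (7.59 + 0.47q) dq = 7.59×105.8984 + ½×0.47×105.8984² = 3439.1696.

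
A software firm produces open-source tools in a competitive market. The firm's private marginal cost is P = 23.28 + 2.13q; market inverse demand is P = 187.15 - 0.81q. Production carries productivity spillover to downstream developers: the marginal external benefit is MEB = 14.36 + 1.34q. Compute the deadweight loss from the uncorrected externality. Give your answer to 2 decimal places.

Market equilibrium (private): 23.28 + 2.13q = 187.15 - 0.81q → q_m = 55.7381.
Social marginal cost = private MC − MEB = 8.92 + 0.79q.
Set SMC = demand: 8.92 + 0.79q = 187.15 - 0.81q → q* = 111.3938.
Between q* and q_m the wedge demand − SMC runs linearly from 0 to MEB(q_m), so the loss is a triangle.
DWL = ½ × 55.6557 × 89.0490 = 2478.0422.

DWL = 2478.04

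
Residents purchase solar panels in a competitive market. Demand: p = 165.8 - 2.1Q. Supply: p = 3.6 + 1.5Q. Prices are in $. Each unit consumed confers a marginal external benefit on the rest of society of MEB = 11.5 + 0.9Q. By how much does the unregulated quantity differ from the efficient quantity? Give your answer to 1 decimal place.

Market equilibrium (private): 3.6 + 1.5Q = 165.8 - 2.1Q → Q_m = 45.0556.
Social marginal benefit = demand + MEB = 177.3 - 1.2Q.
Set SMB = MC: 177.3 - 1.2Q = 3.6 + 1.5Q → Q* = 64.3333.
Gap = |45.0556 − 64.3333| = 19.2777.

19.3 units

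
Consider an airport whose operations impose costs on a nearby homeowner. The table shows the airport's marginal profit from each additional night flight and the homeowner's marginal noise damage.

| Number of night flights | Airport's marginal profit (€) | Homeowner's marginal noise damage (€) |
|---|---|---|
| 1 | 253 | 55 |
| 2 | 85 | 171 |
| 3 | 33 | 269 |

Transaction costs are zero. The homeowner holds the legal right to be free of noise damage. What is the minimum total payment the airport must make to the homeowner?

€55

Efficient level: marginal profit ≥ marginal noise damage through level 1, so k* = 1.
With the homeowner holding the right, the airport must at least compensate total damage at k*: 55 = 55.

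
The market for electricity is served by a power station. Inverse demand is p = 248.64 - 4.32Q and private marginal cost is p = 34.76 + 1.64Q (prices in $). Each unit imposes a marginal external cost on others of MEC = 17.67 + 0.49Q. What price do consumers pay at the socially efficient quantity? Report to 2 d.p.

Social marginal cost = private MC + MEC = 52.43 + 2.13Q.
Set SMC = demand: 52.43 + 2.13Q = 248.64 - 4.32Q → Q* = 30.4202.
Consumer price on the demand curve at Q*: 248.64 − 4.32×30.4202 = 117.2247.

P = $117.22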